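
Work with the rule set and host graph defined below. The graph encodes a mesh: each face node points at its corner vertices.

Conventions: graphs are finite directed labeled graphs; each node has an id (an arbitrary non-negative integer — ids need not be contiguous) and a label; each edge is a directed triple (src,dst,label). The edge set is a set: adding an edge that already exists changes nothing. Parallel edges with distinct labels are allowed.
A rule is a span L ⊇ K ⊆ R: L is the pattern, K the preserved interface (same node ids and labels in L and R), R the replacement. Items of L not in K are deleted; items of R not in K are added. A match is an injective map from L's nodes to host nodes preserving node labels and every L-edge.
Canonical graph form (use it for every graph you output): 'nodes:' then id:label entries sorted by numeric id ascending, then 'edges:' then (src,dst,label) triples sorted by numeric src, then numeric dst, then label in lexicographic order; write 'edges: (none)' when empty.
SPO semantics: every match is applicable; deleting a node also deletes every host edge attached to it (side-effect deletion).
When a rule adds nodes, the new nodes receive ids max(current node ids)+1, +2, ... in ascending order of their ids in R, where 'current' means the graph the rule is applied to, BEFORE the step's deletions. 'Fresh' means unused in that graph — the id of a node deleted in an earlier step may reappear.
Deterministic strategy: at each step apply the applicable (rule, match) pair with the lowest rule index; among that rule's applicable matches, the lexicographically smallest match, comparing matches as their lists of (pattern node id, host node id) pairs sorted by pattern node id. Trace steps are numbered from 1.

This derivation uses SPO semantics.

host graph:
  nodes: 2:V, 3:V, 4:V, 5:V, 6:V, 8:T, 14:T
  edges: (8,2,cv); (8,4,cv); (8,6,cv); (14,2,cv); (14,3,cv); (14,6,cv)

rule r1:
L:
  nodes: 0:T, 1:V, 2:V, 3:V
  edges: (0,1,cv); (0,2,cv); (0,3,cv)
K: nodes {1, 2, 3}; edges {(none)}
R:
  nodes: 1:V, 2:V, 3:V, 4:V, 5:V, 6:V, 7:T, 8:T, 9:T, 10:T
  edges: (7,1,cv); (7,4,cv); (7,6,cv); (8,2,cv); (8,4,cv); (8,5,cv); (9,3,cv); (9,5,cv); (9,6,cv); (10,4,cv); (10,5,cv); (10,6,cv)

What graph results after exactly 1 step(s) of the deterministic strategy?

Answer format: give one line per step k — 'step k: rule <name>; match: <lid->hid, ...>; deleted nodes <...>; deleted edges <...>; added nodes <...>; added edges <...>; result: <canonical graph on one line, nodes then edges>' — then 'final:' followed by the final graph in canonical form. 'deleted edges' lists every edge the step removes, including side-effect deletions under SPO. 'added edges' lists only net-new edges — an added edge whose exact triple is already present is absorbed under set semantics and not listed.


step 1: rule r1; match: 0->8, 1->2, 2->4, 3->6; deleted nodes 8; deleted edges (8,2,cv); (8,4,cv); (8,6,cv); added nodes 15, 16, 17, 18, 19, 20, 21; added edges (18,2,cv); (18,15,cv); (18,17,cv); (19,4,cv); (19,15,cv); (19,16,cv); (20,6,cv); (20,16,cv); (20,17,cv); (21,15,cv); (21,16,cv); (21,17,cv); result: nodes: 2:V, 3:V, 4:V, 5:V, 6:V, 14:T, 15:V, 16:V, 17:V, 18:T, 19:T, 20:T, 21:T edges: (14,2,cv); (14,3,cv); (14,6,cv); (18,2,cv); (18,15,cv); (18,17,cv); (19,4,cv); (19,15,cv); (19,16,cv); (20,6,cv); (20,16,cv); (20,17,cv); (21,15,cv); (21,16,cv); (21,17,cv)
final:
nodes: 2:V, 3:V, 4:V, 5:V, 6:V, 14:T, 15:V, 16:V, 17:V, 18:T, 19:T, 20:T, 21:T
edges: (14,2,cv); (14,3,cv); (14,6,cv); (18,2,cv); (18,15,cv); (18,17,cv); (19,4,cv); (19,15,cv); (19,16,cv); (20,6,cv); (20,16,cv); (20,17,cv); (21,15,cv); (21,16,cv); (21,17,cv)


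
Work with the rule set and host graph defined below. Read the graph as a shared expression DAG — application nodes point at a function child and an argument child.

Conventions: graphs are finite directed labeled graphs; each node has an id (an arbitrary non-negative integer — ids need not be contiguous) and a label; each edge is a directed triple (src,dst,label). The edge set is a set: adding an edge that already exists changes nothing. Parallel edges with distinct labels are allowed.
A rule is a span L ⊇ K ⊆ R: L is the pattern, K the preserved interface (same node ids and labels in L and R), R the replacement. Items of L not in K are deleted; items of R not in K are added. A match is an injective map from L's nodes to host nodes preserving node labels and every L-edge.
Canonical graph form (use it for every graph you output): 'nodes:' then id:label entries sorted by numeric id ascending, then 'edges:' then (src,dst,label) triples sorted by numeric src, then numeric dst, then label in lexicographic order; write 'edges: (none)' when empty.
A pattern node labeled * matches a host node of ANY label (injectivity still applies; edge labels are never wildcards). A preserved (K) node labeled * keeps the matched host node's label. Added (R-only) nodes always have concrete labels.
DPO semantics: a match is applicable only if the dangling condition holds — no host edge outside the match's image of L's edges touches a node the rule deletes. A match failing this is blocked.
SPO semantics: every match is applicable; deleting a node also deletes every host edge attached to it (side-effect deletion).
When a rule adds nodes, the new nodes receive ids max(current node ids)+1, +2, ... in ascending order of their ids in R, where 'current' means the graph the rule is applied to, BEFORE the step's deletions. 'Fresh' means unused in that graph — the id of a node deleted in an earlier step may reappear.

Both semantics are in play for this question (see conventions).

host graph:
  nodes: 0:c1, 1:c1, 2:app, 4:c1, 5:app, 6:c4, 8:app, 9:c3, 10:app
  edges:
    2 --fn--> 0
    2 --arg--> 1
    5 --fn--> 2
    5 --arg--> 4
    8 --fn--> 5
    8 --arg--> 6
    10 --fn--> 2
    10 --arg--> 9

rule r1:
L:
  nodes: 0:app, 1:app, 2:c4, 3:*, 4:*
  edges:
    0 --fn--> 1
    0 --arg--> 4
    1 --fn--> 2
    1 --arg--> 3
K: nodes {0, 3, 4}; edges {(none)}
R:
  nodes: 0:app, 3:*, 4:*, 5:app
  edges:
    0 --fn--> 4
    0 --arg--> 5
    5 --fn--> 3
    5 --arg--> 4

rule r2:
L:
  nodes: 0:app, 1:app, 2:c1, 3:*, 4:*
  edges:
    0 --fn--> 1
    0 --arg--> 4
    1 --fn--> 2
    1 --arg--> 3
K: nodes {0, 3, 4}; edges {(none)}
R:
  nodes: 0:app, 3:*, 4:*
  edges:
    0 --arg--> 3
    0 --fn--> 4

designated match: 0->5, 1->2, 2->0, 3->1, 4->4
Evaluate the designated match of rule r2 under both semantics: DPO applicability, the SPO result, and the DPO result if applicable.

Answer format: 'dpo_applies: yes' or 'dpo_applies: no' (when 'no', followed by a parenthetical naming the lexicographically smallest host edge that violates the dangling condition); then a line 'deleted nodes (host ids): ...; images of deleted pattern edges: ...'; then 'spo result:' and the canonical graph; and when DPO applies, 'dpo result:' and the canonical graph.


dpo_applies: no
(the rule deletes node 2, which keeps host edge (10,2,fn) outside the match image — the dangling condition fails, DPO blocks; SPO proceeds and side-deletes such edges)
deleted nodes (host ids): 0, 2; images of deleted pattern edges: (2,0,fn); (2,1,arg); (5,2,fn); (5,4,arg)
spo result:
nodes: 1:c1, 4:c1, 5:app, 6:c4, 8:app, 9:c3, 10:app
edges: (5,1,arg); (5,4,fn); (8,5,fn); (8,6,arg); (10,9,arg)


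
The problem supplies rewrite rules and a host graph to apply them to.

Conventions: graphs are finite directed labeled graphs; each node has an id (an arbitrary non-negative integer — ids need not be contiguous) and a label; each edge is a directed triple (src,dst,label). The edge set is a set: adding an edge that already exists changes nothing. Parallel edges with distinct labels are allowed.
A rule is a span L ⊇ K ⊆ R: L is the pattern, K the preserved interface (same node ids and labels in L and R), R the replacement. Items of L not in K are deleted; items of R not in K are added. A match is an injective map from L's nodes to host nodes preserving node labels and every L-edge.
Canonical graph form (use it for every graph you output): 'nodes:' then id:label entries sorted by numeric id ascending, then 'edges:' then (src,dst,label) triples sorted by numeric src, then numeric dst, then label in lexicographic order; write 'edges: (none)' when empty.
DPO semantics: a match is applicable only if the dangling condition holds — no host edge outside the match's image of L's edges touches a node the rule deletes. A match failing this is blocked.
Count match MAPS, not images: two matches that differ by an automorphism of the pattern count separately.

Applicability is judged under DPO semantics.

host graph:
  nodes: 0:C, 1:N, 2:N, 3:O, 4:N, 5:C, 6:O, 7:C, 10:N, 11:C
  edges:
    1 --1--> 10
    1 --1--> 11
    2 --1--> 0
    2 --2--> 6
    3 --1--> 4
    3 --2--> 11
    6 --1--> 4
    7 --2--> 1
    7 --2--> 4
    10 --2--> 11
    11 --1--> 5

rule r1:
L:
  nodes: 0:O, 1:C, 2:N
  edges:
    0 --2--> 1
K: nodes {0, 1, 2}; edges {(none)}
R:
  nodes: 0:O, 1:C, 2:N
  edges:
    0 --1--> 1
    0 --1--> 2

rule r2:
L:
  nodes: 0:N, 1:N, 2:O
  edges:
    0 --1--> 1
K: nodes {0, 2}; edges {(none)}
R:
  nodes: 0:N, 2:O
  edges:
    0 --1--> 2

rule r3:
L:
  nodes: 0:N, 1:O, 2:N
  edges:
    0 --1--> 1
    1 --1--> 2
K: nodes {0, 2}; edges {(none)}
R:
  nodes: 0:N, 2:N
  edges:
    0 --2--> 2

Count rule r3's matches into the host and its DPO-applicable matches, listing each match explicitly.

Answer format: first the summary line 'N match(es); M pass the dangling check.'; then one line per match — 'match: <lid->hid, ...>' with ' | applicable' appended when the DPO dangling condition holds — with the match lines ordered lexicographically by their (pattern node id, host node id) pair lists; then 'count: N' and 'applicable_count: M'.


0 match(es); 0 pass the dangling check.
count: 0
applicable_count: 0


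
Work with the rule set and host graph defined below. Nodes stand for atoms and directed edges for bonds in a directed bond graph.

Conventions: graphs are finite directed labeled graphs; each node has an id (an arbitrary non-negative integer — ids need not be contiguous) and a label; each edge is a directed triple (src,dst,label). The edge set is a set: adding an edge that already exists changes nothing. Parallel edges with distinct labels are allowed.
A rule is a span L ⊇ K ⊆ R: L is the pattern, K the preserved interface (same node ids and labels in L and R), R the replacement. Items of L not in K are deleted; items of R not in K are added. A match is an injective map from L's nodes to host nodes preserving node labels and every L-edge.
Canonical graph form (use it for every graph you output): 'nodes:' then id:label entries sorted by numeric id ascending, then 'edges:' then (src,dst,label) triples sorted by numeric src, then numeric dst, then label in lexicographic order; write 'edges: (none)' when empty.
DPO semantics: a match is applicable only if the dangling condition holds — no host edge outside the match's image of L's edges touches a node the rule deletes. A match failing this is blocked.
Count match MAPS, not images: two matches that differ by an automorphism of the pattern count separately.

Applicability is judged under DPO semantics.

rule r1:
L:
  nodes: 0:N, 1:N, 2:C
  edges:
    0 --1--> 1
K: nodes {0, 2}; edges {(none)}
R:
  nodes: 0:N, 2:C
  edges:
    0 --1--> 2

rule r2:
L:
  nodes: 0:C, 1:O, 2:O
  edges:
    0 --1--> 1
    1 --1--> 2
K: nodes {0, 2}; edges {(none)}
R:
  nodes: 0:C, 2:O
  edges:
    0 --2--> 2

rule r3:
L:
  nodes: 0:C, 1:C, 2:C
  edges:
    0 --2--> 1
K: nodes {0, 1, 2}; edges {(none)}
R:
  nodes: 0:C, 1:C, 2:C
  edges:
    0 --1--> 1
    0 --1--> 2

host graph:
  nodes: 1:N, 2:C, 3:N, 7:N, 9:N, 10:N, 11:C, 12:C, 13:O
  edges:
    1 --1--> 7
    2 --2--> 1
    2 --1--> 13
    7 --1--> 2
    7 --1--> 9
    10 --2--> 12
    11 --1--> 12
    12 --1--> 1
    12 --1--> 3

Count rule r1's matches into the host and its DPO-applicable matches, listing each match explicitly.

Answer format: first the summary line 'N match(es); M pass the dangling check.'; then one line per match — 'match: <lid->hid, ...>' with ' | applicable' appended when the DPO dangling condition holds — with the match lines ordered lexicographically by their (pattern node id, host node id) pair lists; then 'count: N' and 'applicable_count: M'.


6 match(es); 3 pass the dangling check.
match: 0->1, 1->7, 2->2
match: 0->1, 1->7, 2->11
match: 0->1, 1->7, 2->12
match: 0->7, 1->9, 2->2 | applicable
match: 0->7, 1->9, 2->11 | applicable
match: 0->7, 1->9, 2->12 | applicable
count: 6
applicable_count: 3


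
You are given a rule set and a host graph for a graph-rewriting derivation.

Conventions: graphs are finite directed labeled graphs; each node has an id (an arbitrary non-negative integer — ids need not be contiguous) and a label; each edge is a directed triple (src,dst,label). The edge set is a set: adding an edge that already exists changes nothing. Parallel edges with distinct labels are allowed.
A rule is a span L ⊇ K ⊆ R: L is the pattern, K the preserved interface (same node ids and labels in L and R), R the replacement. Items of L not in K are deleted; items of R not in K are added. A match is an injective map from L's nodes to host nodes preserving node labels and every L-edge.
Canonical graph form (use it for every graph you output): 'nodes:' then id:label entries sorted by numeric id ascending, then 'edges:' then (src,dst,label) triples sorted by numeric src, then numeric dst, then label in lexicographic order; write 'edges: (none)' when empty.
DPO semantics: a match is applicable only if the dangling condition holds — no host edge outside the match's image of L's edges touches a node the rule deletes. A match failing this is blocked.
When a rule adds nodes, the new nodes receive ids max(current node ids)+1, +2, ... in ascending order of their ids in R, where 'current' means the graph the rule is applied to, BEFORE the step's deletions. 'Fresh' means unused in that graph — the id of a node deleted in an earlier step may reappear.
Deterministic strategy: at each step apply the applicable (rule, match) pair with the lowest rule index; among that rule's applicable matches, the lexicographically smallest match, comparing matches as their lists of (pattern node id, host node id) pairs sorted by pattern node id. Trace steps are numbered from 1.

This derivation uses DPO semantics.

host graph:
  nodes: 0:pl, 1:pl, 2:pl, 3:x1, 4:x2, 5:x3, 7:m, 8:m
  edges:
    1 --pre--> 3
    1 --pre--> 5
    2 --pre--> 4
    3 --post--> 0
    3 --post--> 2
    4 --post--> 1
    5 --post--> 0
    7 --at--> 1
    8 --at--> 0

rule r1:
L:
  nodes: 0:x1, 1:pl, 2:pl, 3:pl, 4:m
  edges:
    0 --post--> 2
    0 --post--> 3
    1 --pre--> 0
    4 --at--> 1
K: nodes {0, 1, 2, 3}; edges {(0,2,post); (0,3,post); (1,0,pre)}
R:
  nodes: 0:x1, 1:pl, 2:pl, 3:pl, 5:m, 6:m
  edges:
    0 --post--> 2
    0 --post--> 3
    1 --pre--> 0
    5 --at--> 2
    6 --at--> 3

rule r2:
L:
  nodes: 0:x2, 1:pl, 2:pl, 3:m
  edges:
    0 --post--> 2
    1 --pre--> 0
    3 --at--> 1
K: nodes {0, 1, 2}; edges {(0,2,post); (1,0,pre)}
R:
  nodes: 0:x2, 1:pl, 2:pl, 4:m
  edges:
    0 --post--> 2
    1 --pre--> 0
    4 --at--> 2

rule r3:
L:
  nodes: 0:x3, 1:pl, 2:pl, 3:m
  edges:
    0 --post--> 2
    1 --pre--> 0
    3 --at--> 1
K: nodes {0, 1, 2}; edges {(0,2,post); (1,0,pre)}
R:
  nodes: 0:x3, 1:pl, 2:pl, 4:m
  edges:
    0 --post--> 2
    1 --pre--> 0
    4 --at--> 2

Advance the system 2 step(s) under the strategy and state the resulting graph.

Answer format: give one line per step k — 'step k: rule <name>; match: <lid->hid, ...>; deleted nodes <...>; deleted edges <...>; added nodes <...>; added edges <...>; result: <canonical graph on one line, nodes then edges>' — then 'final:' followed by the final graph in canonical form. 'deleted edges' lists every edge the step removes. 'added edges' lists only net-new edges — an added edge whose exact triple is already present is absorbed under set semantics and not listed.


step 1: rule r1; match: 0->3, 1->1, 2->0, 3->2, 4->7; deleted nodes 7; deleted edges (7,1,at); added nodes 9, 10; added edges (9,0,at); (10,2,at); result: nodes: 0:pl, 1:pl, 2:pl, 3:x1, 4:x2, 5:x3, 8:m, 9:m, 10:m edges: (1,3,pre); (1,5,pre); (2,4,pre); (3,0,post); (3,2,post); (4,1,post); (5,0,post); (8,0,at); (9,0,at); (10,2,at)
step 2: rule r2; match: 0->4, 1->2, 2->1, 3->10; deleted nodes 10; deleted edges (10,2,at); added nodes 11; added edges (11,1,at); result: nodes: 0:pl, 1:pl, 2:pl, 3:x1, 4:x2, 5:x3, 8:m, 9:m, 11:m edges: (1,3,pre); (1,5,pre); (2,4,pre); (3,0,post); (3,2,post); (4,1,post); (5,0,post); (8,0,at); (9,0,at); (11,1,at)
final:
nodes: 0:pl, 1:pl, 2:pl, 3:x1, 4:x2, 5:x3, 8:m, 9:m, 11:m
edges: (1,3,pre); (1,5,pre); (2,4,pre); (3,0,post); (3,2,post); (4,1,post); (5,0,post); (8,0,at); (9,0,at); (11,1,at)


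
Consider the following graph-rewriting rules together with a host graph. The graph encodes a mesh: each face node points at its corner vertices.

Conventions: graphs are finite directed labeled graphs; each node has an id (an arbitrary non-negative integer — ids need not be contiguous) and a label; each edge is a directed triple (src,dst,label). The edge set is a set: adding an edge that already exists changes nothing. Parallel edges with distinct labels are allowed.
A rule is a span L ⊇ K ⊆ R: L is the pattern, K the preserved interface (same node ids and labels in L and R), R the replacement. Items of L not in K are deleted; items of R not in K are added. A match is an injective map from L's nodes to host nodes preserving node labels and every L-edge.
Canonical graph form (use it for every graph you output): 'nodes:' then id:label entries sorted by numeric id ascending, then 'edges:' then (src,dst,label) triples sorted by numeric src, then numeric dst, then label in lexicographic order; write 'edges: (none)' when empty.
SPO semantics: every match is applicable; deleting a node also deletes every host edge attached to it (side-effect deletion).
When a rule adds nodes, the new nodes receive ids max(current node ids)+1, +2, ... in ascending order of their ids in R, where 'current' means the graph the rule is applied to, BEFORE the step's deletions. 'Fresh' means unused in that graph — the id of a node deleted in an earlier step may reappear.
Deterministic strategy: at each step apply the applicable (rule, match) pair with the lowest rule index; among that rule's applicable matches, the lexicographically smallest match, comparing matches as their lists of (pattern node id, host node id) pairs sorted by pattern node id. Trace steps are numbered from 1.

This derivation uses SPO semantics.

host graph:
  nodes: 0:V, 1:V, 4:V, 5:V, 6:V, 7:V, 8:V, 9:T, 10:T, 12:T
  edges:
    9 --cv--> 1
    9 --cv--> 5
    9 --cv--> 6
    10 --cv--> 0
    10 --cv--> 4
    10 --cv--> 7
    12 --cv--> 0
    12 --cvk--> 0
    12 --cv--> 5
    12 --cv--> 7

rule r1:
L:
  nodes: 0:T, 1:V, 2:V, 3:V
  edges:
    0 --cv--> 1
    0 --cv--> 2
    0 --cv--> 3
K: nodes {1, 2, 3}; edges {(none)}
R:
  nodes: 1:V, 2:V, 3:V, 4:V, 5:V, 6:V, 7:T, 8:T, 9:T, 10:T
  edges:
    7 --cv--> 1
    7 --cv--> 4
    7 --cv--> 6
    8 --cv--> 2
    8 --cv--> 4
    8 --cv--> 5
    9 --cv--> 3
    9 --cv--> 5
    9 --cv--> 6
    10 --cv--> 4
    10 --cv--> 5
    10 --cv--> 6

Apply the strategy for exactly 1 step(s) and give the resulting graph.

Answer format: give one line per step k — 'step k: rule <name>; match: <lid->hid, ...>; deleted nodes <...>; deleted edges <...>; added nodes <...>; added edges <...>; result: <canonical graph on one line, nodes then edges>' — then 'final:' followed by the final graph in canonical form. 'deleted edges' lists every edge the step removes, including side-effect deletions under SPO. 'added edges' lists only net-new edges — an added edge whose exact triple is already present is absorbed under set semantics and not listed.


step 1: rule r1; match: 0->9, 1->1, 2->5, 3->6; deleted nodes 9; deleted edges (9,1,cv); (9,5,cv); (9,6,cv); added nodes 13, 14, 15, 16, 17, 18, 19; added edges (16,1,cv); (16,13,cv); (16,15,cv); (17,5,cv); (17,13,cv); (17,14,cv); (18,6,cv); (18,14,cv); (18,15,cv); (19,13,cv); (19,14,cv); (19,15,cv); result: nodes: 0:V, 1:V, 4:V, 5:V, 6:V, 7:V, 8:V, 10:T, 12:T, 13:V, 14:V, 15:V, 16:T, 17:T, 18:T, 19:T edges: (10,0,cv); (10,4,cv); (10,7,cv); (12,0,cv); (12,0,cvk); (12,5,cv); (12,7,cv); (16,1,cv); (16,13,cv); (16,15,cv); (17,5,cv); (17,13,cv); (17,14,cv); (18,6,cv); (18,14,cv); (18,15,cv); (19,13,cv); (19,14,cv); (19,15,cv)
final:
nodes: 0:V, 1:V, 4:V, 5:V, 6:V, 7:V, 8:V, 10:T, 12:T, 13:V, 14:V, 15:V, 16:T, 17:T, 18:T, 19:T
edges: (10,0,cv); (10,4,cv); (10,7,cv); (12,0,cv); (12,0,cvk); (12,5,cv); (12,7,cv); (16,1,cv); (16,13,cv); (16,15,cv); (17,5,cv); (17,13,cv); (17,14,cv); (18,6,cv); (18,14,cv); (18,15,cv); (19,13,cv); (19,14,cv); (19,15,cv)


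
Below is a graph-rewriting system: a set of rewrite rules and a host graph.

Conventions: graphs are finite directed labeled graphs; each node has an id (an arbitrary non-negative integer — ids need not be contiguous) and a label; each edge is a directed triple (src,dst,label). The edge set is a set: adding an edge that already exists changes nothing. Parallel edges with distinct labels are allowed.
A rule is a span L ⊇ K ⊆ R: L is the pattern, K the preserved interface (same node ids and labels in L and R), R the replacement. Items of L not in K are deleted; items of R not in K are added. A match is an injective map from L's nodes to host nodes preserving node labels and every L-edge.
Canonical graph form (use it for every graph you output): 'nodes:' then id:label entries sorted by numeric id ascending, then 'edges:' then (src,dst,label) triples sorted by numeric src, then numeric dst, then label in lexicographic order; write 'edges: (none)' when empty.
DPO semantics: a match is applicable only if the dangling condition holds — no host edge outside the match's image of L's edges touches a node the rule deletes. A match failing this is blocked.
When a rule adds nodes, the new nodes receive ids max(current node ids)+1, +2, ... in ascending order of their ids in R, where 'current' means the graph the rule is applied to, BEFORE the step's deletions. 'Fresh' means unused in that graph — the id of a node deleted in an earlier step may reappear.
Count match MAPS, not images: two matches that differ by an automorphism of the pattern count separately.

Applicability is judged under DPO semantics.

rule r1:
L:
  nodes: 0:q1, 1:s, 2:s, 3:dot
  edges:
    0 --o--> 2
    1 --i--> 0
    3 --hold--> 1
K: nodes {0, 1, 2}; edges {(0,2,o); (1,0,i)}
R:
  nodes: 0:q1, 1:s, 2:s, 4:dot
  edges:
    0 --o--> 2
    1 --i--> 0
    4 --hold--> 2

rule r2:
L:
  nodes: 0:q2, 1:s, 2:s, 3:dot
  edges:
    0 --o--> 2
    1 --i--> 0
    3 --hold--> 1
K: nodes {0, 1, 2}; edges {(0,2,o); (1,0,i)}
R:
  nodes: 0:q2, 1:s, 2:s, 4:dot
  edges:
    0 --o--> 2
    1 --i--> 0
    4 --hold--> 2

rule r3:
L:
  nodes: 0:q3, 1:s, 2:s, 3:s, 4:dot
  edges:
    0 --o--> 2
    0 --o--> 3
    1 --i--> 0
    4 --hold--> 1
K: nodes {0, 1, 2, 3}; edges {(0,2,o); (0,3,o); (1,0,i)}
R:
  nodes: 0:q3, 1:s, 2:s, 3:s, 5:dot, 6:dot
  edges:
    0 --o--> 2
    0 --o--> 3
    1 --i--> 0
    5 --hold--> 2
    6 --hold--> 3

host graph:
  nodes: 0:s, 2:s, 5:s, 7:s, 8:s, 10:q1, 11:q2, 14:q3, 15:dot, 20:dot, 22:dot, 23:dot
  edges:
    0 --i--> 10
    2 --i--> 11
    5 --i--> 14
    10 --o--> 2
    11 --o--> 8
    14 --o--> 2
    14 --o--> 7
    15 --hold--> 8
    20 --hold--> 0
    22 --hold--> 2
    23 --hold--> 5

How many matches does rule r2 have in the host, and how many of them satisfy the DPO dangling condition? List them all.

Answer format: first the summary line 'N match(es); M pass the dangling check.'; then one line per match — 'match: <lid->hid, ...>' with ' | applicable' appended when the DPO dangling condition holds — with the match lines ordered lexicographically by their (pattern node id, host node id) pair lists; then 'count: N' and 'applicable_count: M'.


1 match(es); 1 pass the dangling check.
match: 0->11, 1->2, 2->8, 3->22 | applicable
count: 1
applicable_count: 1


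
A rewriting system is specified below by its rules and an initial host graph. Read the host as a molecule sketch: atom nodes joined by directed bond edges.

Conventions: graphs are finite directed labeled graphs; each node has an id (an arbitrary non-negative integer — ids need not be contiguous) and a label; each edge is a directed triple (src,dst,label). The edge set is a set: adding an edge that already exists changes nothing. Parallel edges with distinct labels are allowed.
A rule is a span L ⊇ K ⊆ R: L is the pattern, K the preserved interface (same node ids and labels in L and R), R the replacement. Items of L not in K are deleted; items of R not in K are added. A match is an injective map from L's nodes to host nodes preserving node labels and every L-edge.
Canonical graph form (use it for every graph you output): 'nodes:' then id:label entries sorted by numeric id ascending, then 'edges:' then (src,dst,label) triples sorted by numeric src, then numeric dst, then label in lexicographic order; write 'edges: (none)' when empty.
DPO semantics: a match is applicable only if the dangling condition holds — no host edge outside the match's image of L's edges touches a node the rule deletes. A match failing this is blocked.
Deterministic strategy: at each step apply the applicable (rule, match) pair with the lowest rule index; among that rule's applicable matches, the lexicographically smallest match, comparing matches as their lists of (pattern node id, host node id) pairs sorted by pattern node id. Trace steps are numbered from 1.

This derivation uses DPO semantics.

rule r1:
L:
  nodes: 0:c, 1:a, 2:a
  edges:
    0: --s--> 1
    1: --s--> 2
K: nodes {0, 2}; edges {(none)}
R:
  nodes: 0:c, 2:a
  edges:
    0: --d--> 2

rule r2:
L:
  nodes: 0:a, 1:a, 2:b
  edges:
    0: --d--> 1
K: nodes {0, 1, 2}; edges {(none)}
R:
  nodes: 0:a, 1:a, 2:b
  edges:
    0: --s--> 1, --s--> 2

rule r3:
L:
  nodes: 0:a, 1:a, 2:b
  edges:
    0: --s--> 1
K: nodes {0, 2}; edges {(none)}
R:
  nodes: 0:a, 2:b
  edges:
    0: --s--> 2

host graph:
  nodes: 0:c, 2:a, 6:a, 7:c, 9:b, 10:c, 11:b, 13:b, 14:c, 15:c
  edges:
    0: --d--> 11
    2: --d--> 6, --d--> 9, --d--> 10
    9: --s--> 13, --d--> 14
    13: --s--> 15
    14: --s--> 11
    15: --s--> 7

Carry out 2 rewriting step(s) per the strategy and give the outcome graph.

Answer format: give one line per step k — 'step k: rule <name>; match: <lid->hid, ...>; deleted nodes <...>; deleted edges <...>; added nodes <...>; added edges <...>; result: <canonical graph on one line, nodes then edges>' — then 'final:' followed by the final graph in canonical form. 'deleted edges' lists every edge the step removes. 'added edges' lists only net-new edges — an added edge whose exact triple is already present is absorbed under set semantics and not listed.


step 1: rule r2; match: 0->2, 1->6, 2->9; deleted nodes (none); deleted edges (2,6,d); added nodes (none); added edges (2,6,s); (2,9,s); result: nodes: 0:c, 2:a, 6:a, 7:c, 9:b, 10:c, 11:b, 13:b, 14:c, 15:c edges: (0,11,d); (2,6,s); (2,9,d); (2,9,s); (2,10,d); (9,13,s); (9,14,d); (13,15,s); (14,11,s); (15,7,s)
step 2: rule r3; match: 0->2, 1->6, 2->9; deleted nodes 6; deleted edges (2,6,s); added nodes (none); added edges (none); result: nodes: 0:c, 2:a, 7:c, 9:b, 10:c, 11:b, 13:b, 14:c, 15:c edges: (0,11,d); (2,9,d); (2,9,s); (2,10,d); (9,13,s); (9,14,d); (13,15,s); (14,11,s); (15,7,s)
final:
nodes: 0:c, 2:a, 7:c, 9:b, 10:c, 11:b, 13:b, 14:c, 15:c
edges: (0,11,d); (2,9,d); (2,9,s); (2,10,d); (9,13,s); (9,14,d); (13,15,s); (14,11,s); (15,7,s)


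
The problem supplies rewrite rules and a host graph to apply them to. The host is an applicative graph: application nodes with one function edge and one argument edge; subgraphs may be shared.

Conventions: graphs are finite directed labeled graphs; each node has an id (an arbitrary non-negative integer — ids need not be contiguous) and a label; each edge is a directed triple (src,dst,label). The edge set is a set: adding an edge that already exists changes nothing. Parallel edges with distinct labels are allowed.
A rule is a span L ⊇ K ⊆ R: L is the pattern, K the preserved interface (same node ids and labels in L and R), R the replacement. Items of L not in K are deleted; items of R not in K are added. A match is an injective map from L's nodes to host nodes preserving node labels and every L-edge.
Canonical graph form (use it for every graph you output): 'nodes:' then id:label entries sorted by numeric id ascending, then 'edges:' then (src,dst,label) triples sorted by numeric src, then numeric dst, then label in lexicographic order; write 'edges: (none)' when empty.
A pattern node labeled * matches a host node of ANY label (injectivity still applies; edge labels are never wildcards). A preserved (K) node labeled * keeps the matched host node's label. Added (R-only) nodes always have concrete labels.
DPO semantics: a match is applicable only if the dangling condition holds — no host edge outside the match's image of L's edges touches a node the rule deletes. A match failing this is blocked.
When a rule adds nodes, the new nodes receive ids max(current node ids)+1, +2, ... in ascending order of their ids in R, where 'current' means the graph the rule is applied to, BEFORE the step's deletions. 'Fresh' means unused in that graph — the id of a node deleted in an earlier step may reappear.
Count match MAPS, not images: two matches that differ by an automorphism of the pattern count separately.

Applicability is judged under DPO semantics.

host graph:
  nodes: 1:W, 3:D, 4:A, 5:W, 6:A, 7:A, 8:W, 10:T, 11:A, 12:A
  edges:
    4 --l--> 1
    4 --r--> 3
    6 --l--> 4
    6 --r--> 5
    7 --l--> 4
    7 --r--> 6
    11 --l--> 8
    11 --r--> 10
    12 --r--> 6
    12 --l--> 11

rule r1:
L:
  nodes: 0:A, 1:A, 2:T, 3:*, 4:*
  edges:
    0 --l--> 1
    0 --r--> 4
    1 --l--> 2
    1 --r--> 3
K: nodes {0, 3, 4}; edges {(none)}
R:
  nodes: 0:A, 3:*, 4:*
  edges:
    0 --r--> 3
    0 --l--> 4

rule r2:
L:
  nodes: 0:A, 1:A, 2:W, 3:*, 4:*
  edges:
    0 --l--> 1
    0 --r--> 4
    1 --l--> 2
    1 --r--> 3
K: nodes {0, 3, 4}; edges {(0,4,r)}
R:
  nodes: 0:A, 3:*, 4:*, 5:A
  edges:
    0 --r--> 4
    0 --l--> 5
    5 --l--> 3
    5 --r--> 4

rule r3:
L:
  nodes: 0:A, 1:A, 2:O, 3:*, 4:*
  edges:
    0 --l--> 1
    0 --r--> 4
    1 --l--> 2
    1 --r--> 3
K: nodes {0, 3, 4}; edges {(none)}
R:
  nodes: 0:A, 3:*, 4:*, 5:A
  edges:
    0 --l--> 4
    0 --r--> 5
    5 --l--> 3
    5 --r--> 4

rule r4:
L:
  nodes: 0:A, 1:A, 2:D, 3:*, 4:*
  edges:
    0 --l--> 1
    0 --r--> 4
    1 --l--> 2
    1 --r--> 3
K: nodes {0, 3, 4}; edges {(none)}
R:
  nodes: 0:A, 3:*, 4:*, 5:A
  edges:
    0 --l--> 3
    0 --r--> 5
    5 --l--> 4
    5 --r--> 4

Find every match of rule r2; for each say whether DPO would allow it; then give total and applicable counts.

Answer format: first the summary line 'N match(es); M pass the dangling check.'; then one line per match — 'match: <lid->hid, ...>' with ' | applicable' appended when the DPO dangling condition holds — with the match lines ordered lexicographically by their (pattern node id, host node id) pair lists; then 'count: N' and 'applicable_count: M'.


3 match(es); 1 pass the dangling check.
match: 0->6, 1->4, 2->1, 3->3, 4->5
match: 0->7, 1->4, 2->1, 3->3, 4->6
match: 0->12, 1->11, 2->8, 3->10, 4->6 | applicable
count: 3
applicable_count: 1


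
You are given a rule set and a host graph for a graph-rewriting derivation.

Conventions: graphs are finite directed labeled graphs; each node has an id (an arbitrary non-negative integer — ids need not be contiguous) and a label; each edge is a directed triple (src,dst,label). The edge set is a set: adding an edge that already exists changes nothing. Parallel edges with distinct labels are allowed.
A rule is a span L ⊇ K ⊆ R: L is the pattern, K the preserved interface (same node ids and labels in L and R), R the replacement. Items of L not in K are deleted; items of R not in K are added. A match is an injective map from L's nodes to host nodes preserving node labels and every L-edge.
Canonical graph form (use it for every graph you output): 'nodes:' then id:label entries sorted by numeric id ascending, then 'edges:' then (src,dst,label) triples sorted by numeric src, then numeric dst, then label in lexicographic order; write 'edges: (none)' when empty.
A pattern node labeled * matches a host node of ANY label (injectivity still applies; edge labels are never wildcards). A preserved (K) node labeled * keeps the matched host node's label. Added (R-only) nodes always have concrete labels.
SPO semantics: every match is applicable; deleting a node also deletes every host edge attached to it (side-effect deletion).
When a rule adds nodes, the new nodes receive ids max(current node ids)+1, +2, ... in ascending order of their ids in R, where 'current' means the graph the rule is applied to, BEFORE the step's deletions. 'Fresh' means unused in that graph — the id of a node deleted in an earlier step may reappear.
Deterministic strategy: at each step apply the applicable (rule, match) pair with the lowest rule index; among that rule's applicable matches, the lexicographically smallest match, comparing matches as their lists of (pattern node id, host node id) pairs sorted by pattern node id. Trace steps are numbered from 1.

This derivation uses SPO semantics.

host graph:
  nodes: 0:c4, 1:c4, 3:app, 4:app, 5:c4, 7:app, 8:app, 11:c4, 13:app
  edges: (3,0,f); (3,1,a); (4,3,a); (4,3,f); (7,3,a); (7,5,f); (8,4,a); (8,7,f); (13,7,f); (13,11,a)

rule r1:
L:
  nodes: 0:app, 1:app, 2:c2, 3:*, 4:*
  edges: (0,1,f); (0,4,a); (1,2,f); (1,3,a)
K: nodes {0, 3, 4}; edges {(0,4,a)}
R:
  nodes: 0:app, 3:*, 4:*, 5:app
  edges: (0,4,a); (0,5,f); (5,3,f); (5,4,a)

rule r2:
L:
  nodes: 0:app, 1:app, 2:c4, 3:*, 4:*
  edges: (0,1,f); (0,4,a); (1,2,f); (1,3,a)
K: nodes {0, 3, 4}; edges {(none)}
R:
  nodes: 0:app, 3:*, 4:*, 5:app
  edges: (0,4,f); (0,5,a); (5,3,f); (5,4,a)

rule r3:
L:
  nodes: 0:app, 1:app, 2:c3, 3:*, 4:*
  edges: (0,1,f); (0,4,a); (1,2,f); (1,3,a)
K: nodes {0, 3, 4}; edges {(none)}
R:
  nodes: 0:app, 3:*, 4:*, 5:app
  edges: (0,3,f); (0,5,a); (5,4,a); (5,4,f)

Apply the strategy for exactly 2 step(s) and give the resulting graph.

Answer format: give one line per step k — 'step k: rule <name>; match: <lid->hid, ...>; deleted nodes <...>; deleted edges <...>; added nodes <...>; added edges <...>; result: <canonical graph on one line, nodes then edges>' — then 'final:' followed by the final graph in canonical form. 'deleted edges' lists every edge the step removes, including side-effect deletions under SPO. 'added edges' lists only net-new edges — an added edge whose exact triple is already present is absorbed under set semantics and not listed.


step 1: rule r2; match: 0->8, 1->7, 2->5, 3->3, 4->4; deleted nodes 5, 7; deleted edges (7,3,a); (7,5,f); (8,4,a); (8,7,f); (13,7,f); added nodes 14; added edges (8,4,f); (8,14,a); (14,3,f); (14,4,a); result: nodes: 0:c4, 1:c4, 3:app, 4:app, 8:app, 11:c4, 13:app, 14:app edges: (3,0,f); (3,1,a); (4,3,a); (4,3,f); (8,4,f); (8,14,a); (13,11,a); (14,3,f); (14,4,a)
step 2: rule r2; match: 0->14, 1->3, 2->0, 3->1, 4->4; deleted nodes 0, 3; deleted edges (3,0,f); (3,1,a); (4,3,a); (4,3,f); (14,3,f); (14,4,a); added nodes 15; added edges (14,4,f); (14,15,a); (15,1,f); (15,4,a); result: nodes: 1:c4, 4:app, 8:app, 11:c4, 13:app, 14:app, 15:app edges: (8,4,f); (8,14,a); (13,11,a); (14,4,f); (14,15,a); (15,1,f); (15,4,a)
final:
nodes: 1:c4, 4:app, 8:app, 11:c4, 13:app, 14:app, 15:app
edges: (8,4,f); (8,14,a); (13,11,a); (14,4,f); (14,15,a); (15,1,f); (15,4,a)


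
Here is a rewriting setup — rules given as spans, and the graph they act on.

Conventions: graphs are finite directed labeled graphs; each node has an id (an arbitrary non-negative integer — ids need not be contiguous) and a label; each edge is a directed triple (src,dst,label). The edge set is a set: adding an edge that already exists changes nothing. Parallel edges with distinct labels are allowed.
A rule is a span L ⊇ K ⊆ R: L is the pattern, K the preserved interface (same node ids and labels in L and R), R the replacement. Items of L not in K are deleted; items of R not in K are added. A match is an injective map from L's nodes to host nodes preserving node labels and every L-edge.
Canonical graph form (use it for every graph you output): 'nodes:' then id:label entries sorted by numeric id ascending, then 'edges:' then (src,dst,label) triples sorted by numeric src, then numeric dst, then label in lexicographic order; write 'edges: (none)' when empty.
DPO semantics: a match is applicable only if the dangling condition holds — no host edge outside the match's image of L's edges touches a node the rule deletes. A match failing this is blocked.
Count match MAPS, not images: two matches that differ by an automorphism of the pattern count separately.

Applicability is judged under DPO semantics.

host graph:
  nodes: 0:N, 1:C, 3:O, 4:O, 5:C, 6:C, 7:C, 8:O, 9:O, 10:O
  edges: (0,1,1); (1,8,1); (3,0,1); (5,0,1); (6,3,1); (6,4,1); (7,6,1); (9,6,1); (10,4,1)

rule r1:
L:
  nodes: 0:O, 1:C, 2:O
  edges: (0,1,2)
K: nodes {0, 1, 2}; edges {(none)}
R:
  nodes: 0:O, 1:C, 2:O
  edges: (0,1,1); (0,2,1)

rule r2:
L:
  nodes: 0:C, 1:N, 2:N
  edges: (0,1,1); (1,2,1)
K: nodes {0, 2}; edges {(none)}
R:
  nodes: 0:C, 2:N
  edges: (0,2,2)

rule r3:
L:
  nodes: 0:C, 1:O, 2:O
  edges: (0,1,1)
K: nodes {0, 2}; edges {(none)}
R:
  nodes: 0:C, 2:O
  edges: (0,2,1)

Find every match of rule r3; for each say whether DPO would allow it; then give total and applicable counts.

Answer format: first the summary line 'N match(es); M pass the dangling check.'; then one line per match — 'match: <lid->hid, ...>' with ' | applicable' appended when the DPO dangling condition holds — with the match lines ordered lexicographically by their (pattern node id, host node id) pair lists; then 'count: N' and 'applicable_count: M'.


12 match(es); 4 pass the dangling check.
match: 0->1, 1->8, 2->3 | applicable
match: 0->1, 1->8, 2->4 | applicable
match: 0->1, 1->8, 2->9 | applicable
match: 0->1, 1->8, 2->10 | applicable
match: 0->6, 1->3, 2->4
match: 0->6, 1->3, 2->8
match: 0->6, 1->3, 2->9
match: 0->6, 1->3, 2->10
match: 0->6, 1->4, 2->3
match: 0->6, 1->4, 2->8
match: 0->6, 1->4, 2->9
match: 0->6, 1->4, 2->10
count: 12
applicable_count: 4


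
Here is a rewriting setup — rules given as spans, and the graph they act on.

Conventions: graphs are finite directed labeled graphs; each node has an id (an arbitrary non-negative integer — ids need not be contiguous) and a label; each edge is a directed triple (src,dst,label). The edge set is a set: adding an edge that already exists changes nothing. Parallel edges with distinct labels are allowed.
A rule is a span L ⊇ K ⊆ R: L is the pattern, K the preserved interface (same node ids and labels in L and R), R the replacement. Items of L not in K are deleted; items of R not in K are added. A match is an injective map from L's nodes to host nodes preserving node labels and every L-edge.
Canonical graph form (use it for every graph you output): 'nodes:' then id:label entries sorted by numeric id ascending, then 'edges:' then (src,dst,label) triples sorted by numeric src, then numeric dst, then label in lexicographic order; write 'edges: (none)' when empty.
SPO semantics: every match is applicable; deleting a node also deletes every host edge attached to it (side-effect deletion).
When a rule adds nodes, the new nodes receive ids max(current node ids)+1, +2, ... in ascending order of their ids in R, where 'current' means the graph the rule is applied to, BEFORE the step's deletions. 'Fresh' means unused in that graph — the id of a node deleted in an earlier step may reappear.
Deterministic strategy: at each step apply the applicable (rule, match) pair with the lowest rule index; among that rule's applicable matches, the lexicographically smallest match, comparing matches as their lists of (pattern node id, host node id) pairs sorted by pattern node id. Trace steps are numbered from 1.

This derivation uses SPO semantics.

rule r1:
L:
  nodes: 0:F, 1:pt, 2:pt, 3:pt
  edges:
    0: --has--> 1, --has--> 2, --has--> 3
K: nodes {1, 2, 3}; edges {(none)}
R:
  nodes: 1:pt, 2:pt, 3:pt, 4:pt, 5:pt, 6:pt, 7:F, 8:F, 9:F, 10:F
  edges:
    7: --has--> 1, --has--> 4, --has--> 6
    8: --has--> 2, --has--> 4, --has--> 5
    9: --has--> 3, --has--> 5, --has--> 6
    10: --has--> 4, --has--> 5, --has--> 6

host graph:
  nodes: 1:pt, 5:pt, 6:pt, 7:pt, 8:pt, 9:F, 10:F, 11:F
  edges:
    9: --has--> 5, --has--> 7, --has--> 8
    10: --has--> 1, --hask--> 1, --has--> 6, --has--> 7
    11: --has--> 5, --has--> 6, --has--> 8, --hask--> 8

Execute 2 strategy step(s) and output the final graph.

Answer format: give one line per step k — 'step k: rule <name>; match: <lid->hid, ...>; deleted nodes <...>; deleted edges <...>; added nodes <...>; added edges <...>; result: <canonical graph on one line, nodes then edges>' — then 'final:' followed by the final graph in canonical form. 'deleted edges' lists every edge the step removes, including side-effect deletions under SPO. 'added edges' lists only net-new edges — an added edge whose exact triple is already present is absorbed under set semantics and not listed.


step 1: rule r1; match: 0->9, 1->5, 2->7, 3->8; deleted nodes 9; deleted edges (9,5,has); (9,7,has); (9,8,has); added nodes 12, 13, 14, 15, 16, 17, 18; added edges (15,5,has); (15,12,has); (15,14,has); (16,7,has); (16,12,has); (16,13,has); (17,8,has); (17,13,has); (17,14,has); (18,12,has); (18,13,has); (18,14,has); result: nodes: 1:pt, 5:pt, 6:pt, 7:pt, 8:pt, 10:F, 11:F, 12:pt, 13:pt, 14:pt, 15:F, 16:F, 17:F, 18:F edges: (10,1,has); (10,1,hask); (10,6,has); (10,7,has); (11,5,has); (11,6,has); (11,8,has); (11,8,hask); (15,5,has); (15,12,has); (15,14,has); (16,7,has); (16,12,has); (16,13,has); (17,8,has); (17,13,has); (17,14,has); (18,12,has); (18,13,has); (18,14,has)
step 2: rule r1; match: 0->10, 1->1, 2->6, 3->7; deleted nodes 10; deleted edges (10,1,has); (10,1,hask); (10,6,has); (10,7,has); added nodes 19, 20, 21, 22, 23, 24, 25; added edges (22,1,has); (22,19,has); (22,21,has); (23,6,has); (23,19,has); (23,20,has); (24,7,has); (24,20,has); (24,21,has); (25,19,has); (25,20,has); (25,21,has); result: nodes: 1:pt, 5:pt, 6:pt, 7:pt, 8:pt, 11:F, 12:pt, 13:pt, 14:pt, 15:F, 16:F, 17:F, 18:F, 19:pt, 20:pt, 21:pt, 22:F, 23:F, 24:F, 25:F edges: (11,5,has); (11,6,has); (11,8,has); (11,8,hask); (15,5,has); (15,12,has); (15,14,has); (16,7,has); (16,12,has); (16,13,has); (17,8,has); (17,13,has); (17,14,has); (18,12,has); (18,13,has); (18,14,has); (22,1,has); (22,19,has); (22,21,has); (23,6,has); (23,19,has); (23,20,has); (24,7,has); (24,20,has); (24,21,has); (25,19,has); (25,20,has); (25,21,has)
final:
nodes: 1:pt, 5:pt, 6:pt, 7:pt, 8:pt, 11:F, 12:pt, 13:pt, 14:pt, 15:F, 16:F, 17:F, 18:F, 19:pt, 20:pt, 21:pt, 22:F, 23:F, 24:F, 25:F
edges: (11,5,has); (11,6,has); (11,8,has); (11,8,hask); (15,5,has); (15,12,has); (15,14,has); (16,7,has); (16,12,has); (16,13,has); (17,8,has); (17,13,has); (17,14,has); (18,12,has); (18,13,has); (18,14,has); (22,1,has); (22,19,has); (22,21,has); (23,6,has); (23,19,has); (23,20,has); (24,7,has); (24,20,has); (24,21,has); (25,19,has); (25,20,has); (25,21,has)
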